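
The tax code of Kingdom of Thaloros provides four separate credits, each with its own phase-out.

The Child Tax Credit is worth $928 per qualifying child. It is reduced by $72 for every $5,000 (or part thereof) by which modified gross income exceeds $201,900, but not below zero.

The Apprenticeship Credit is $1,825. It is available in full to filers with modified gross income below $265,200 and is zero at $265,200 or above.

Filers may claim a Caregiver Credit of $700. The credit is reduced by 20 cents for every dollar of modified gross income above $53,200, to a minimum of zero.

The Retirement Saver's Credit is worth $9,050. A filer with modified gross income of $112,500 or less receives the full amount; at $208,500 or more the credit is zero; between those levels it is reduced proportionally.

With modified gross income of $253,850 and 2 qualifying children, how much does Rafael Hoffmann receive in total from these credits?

Child Tax Credit: base = 2 × $928 = $1,856. income exceeds $201,900 by $51,950, which is 11 full-or-partial $5,000 increments; reduction = 11 × $72 = $792, leaving $1,064.
Apprenticeship Credit: $253,850 is below the $265,200 cutoff, so the full $1,825 applies.
Caregiver Credit: 20% of the $200,650 excess over $53,200 is $40,130 ≥ base, so the credit is $0.
Retirement Saver's Credit: $253,850 is at or above $208,500, so the credit is $0.
Total: $1,064 + $1,825 + $0 + $0 = $2,889.

$2,889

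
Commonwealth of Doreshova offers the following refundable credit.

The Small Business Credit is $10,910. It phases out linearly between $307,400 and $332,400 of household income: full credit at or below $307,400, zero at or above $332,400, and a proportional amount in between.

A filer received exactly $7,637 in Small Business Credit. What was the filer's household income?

$7,637 is 7,637/10,910 of the full $10,910, so 3,273/10,910 of the $25,000 range has been used: income = $307,400 + $25,000 × 3,273/10,910 = $314,900.

$314,900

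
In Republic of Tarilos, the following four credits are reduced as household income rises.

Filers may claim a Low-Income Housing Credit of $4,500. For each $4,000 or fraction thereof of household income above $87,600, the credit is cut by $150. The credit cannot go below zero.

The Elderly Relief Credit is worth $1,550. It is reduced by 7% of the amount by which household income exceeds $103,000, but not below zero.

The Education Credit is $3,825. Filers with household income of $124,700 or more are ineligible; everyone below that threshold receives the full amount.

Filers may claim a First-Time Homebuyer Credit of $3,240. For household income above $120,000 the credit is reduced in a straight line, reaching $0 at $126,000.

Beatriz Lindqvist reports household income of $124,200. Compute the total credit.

Low-Income Housing Credit: income exceeds $87,600 by $36,600, which is 10 full-or-partial $4,000 increments; reduction = 10 × $150 = $1,500, leaving $3,000.
Elderly Relief Credit: 7% of the $21,200 excess over $103,000 is $1,484; credit = $1,550 − $1,484 = $66.
Education Credit: $124,200 is below the $124,700 cutoff, so the full $3,825 applies.
First-Time Homebuyer Credit: $124,200 is $4,200 into a $6,000 phase-out range, leaving 1,800/6,000 of the credit: $3,240 × 1,800/6,000 = $972.
Total: $3,000 + $66 + $3,825 + $972 = $7,863.

$7,863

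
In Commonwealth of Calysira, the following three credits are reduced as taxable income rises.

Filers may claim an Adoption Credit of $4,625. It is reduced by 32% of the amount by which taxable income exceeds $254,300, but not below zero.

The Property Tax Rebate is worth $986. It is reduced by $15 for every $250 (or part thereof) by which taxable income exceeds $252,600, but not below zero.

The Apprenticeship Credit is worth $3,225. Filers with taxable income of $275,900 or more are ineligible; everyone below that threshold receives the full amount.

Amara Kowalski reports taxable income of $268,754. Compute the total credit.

Adoption Credit: 32% of the $14,454 excess over $254,300 is $4,625.28 ≥ base, so the credit is $0.
Property Tax Rebate: income exceeds $252,600 by $16,154, which is 65 full-or-partial $250 increments; reduction = 65 × $15 = $975, leaving $11.
Apprenticeship Credit: $268,754 is below the $275,900 cutoff, so the full $3,225 applies.
Total: $0 + $11 + $3,225 = $3,236.

$3,236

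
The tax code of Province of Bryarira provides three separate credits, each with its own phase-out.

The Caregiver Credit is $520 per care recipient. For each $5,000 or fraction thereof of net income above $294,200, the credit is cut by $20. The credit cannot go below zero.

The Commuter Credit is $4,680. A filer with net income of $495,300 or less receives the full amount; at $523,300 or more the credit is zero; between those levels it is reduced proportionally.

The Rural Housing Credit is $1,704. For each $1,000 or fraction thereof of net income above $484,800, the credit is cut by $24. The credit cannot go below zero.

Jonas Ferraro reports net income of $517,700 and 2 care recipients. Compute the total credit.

$1,988

Caregiver Credit: base = 2 × $520 = $1,040. income exceeds $294,200 by $223,500, which is 45 full-or-partial $5,000 increments; reduction = 45 × $20 = $900, leaving $140.
Commuter Credit: $517,700 is $22,400 into a $28,000 phase-out range, leaving 5,600/28,000 of the credit: $4,680 × 5,600/28,000 = $936.
Rural Housing Credit: income exceeds $484,800 by $32,900, which is 33 full-or-partial $1,000 increments; reduction = 33 × $24 = $792, leaving $912.
Total: $140 + $936 + $912 = $1,988.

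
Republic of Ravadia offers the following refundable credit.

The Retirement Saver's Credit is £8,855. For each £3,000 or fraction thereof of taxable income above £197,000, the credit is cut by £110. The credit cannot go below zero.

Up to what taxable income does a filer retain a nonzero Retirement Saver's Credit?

After 80 increments the reduction is 80 × £110 = £8,800, leaving £55; one more increment wipes it out. Increment 80 ends at excess 80 × £3,000 = £240,000, so the highest qualifying income is £197,000 + £240,000 = £437,000.

£437,000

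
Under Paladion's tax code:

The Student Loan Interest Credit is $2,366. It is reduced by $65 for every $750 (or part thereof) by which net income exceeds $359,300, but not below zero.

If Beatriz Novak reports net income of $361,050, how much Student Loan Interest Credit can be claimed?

Student Loan Interest Credit: income exceeds $359,300 by $1,750, which is 3 full-or-partial $750 increments; reduction = 3 × $65 = $195, leaving $2,171.

$2,171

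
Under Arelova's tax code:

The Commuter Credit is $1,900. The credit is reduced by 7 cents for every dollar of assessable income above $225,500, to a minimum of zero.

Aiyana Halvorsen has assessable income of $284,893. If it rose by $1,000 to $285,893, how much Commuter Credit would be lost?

At $284,893 — 7% of the $59,393 excess over $225,500 is $4,157.51 ≥ base, so the credit is $0.
At $285,893 — 7% of the $60,393 excess over $225,500 is $4,227.51 ≥ base, so the credit is $0.
Lost: $0 − $0 = $0.

$0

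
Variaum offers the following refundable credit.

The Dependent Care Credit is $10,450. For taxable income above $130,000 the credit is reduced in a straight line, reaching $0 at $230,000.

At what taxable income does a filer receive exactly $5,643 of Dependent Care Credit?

$5,643 is 5,643/10,450 of the full $10,450, so 4,807/10,450 of the $100,000 range has been used: income = $130,000 + $100,000 × 4,807/10,450 = $176,000.

$176,000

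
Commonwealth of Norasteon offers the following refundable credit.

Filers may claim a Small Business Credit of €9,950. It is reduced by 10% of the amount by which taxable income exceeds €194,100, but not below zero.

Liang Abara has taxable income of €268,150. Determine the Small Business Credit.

€2,545

Small Business Credit: 10% of the €74,050 excess over €194,100 is €7,405; credit = €9,950 − €7,405 = €2,545.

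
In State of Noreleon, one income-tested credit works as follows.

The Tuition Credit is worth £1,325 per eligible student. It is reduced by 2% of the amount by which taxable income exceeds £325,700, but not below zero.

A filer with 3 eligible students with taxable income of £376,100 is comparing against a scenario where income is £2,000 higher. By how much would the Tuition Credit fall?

£40

At £376,100 — base = 3 × £1,325 = £3,975. 2% of the £50,400 excess over £325,700 is £1,008; credit = £3,975 − £1,008 = £2,967.
At £378,100 — base = 3 × £1,325 = £3,975. 2% of the £52,400 excess over £325,700 is £1,048; credit = £3,975 − £1,048 = £2,927.
Lost: £2,967 − £2,927 = £40.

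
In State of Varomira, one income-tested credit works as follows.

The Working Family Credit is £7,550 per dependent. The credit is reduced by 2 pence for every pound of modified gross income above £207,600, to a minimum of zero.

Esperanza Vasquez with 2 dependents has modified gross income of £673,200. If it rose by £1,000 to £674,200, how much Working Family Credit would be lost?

At £673,200 — base = 2 × £7,550 = £15,100. 2% of the £465,600 excess over £207,600 is £9,312; credit = £15,100 − £9,312 = £5,788.
At £674,200 — base = 2 × £7,550 = £15,100. 2% of the £466,600 excess over £207,600 is £9,332; credit = £15,100 − £9,332 = £5,768.
Lost: £5,788 − £5,768 = £20.

£20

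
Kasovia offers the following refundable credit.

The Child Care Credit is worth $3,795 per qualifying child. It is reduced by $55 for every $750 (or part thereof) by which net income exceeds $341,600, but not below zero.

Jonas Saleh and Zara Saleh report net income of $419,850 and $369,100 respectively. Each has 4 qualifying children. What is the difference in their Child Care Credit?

$3,740

Jonas ($419,850): Child Care Credit: base = 4 × $3,795 = $15,180. income exceeds $341,600 by $78,250, which is 105 full-or-partial $750 increments; reduction = 105 × $55 = $5,775, leaving $9,405.
Zara ($369,100): Child Care Credit: base = 4 × $3,795 = $15,180. income exceeds $341,600 by $27,500, which is 37 full-or-partial $750 increments; reduction = 37 × $55 = $2,035, leaving $13,145.
Difference: |$9,405 − $13,145| = $3,740.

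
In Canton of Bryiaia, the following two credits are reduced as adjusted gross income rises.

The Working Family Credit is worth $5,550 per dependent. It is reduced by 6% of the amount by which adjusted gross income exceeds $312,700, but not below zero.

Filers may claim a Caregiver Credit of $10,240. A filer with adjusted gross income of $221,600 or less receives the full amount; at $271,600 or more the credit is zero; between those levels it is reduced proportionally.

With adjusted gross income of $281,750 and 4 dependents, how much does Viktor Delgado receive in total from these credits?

Working Family Credit: base = 4 × $5,550 = $22,200. $281,750 is at or below the $312,700 threshold, so the full $22,200 applies.
Caregiver Credit: $281,750 is at or above $271,600, so the credit is $0.
Total: $22,200 + $0 = $22,200.

$22,200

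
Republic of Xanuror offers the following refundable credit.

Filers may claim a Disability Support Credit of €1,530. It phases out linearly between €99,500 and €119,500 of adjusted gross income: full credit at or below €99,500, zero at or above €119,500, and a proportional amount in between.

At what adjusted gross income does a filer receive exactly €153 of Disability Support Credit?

€153 is 153/1,530 of the full €1,530, so 1,377/1,530 of the €20,000 range has been used: income = €99,500 + €20,000 × 1,377/1,530 = €117,500.

€117,500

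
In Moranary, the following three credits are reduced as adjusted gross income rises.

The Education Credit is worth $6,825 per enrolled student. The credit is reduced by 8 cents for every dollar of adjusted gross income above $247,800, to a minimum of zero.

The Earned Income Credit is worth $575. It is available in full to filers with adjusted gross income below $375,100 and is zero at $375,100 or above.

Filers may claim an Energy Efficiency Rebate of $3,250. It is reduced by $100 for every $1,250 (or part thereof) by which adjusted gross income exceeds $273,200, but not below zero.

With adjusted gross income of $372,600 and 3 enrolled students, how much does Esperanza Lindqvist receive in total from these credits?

Education Credit: base = 3 × $6,825 = $20,475. 8% of the $124,800 excess over $247,800 is $9,984; credit = $20,475 − $9,984 = $10,491.
Earned Income Credit: $372,600 is below the $375,100 cutoff, so the full $575 applies.
Energy Efficiency Rebate: income exceeds $273,200 by $99,400 → 80 increments × $100 = $8,000 ≥ base, so the credit is $0.
Total: $10,491 + $575 + $0 = $11,066.

$11,066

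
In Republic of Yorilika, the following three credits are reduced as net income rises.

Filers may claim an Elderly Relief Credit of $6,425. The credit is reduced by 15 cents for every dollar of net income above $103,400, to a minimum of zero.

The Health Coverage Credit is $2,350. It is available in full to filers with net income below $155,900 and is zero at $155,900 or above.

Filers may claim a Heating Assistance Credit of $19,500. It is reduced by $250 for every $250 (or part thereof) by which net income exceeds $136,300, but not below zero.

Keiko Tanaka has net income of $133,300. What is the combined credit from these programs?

$23,790

Elderly Relief Credit: 15% of the $29,900 excess over $103,400 is $4,485; credit = $6,425 − $4,485 = $1,940.
Health Coverage Credit: $133,300 is below the $155,900 cutoff, so the full $2,350 applies.
Heating Assistance Credit: $133,300 is at or below the $136,300 threshold, so the full $19,500 applies.
Total: $1,940 + $2,350 + $19,500 = $23,790.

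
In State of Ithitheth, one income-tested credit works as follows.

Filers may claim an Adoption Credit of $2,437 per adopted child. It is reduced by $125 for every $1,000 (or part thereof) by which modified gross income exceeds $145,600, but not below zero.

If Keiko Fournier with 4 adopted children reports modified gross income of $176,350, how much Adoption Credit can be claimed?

$5,873

Adoption Credit: base = 4 × $2,437 = $9,748. income exceeds $145,600 by $30,750, which is 31 full-or-partial $1,000 increments; reduction = 31 × $125 = $3,875, leaving $5,873.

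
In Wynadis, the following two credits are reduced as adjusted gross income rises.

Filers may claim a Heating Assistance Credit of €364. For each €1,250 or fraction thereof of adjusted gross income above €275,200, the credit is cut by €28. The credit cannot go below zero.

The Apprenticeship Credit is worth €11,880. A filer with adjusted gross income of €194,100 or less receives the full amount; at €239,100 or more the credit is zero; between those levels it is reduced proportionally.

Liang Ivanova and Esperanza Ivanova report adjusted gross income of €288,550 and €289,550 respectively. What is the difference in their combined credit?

Liang (€288,550): Heating Assistance Credit: income exceeds €275,200 by €13,350, which is 11 full-or-partial €1,250 increments; reduction = 11 × €28 = €308, leaving €56. Apprenticeship Credit: €288,550 is at or above €239,100, so the credit is €0. total €56 + €0 = €56
Esperanza (€289,550): Heating Assistance Credit: income exceeds €275,200 by €14,350, which is 12 full-or-partial €1,250 increments; reduction = 12 × €28 = €336, leaving €28. Apprenticeship Credit: €289,550 is at or above €239,100, so the credit is €0. total €28 + €0 = €28
Difference: |€56 − €28| = €28.

€28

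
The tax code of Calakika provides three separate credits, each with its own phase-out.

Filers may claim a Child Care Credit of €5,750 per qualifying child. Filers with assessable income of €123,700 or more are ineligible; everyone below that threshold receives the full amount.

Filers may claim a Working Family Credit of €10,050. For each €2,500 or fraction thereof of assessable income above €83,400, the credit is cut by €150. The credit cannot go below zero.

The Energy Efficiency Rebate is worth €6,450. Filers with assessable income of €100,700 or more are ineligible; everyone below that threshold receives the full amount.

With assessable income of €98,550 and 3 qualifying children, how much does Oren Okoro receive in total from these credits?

€32,700

Child Care Credit: base = 3 × €5,750 = €17,250. €98,550 is below the €123,700 cutoff, so the full €17,250 applies.
Working Family Credit: income exceeds €83,400 by €15,150, which is 7 full-or-partial €2,500 increments; reduction = 7 × €150 = €1,050, leaving €9,000.
Energy Efficiency Rebate: €98,550 is below the €100,700 cutoff, so the full €6,450 applies.
Total: €17,250 + €9,000 + €6,450 = €32,700.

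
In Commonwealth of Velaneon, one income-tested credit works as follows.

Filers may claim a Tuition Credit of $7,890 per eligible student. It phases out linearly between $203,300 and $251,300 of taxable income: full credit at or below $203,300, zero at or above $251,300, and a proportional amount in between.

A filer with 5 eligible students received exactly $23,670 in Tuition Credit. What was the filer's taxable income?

Full credit = 5 × $7,890 = $39,450.
$23,670 is 23,670/39,450 of the full $39,450, so 15,780/39,450 of the $48,000 range has been used: income = $203,300 + $48,000 × 15,780/39,450 = $222,500.

$222,500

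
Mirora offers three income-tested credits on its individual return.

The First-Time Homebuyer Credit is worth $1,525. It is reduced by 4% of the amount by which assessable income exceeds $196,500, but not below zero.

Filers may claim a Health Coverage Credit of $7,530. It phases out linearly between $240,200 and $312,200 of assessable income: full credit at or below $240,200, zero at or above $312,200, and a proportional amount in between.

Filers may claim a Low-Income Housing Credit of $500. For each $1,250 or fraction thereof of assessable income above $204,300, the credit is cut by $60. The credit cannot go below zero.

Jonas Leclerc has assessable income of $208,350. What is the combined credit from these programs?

First-Time Homebuyer Credit: 4% of the $11,850 excess over $196,500 is $474; credit = $1,525 − $474 = $1,051.
Health Coverage Credit: $208,350 is at or below the $240,200 threshold, so the full $7,530 applies.
Low-Income Housing Credit: income exceeds $204,300 by $4,050, which is 4 full-or-partial $1,250 increments; reduction = 4 × $60 = $240, leaving $260.
Total: $1,051 + $7,530 + $260 = $8,841.

$8,841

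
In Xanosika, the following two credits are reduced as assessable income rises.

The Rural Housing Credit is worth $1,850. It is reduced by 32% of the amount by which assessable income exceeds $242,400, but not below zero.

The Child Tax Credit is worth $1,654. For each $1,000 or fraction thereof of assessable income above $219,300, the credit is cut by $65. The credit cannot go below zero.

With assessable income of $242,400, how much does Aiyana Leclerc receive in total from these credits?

Rural Housing Credit: $242,400 is at or below the $242,400 threshold, so the full $1,850 applies.
Child Tax Credit: income exceeds $219,300 by $23,100, which is 24 full-or-partial $1,000 increments; reduction = 24 × $65 = $1,560, leaving $94.
Total: $1,850 + $94 = $1,944.

$1,944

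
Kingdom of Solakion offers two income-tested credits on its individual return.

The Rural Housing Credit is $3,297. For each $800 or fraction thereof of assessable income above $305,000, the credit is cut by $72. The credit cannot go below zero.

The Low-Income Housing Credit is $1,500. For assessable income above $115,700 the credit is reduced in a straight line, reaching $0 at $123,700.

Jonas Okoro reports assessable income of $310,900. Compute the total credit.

$2,721

Rural Housing Credit: income exceeds $305,000 by $5,900, which is 8 full-or-partial $800 increments; reduction = 8 × $72 = $576, leaving $2,721.
Low-Income Housing Credit: $310,900 is at or above $123,700, so the credit is $0.
Total: $2,721 + $0 = $2,721.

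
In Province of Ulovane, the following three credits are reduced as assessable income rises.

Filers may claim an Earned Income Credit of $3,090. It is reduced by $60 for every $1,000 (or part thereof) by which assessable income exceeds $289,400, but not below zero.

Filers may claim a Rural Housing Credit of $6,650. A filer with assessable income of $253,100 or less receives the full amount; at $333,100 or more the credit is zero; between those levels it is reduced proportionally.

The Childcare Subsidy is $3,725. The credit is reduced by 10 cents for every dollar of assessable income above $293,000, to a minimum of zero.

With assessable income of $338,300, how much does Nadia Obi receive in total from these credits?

$150

Earned Income Credit: income exceeds $289,400 by $48,900, which is 49 full-or-partial $1,000 increments; reduction = 49 × $60 = $2,940, leaving $150.
Rural Housing Credit: $338,300 is at or above $333,100, so the credit is $0.
Childcare Subsidy: 10% of the $45,300 excess over $293,000 is $4,530 ≥ base, so the credit is $0.
Total: $150 + $0 + $0 = $150.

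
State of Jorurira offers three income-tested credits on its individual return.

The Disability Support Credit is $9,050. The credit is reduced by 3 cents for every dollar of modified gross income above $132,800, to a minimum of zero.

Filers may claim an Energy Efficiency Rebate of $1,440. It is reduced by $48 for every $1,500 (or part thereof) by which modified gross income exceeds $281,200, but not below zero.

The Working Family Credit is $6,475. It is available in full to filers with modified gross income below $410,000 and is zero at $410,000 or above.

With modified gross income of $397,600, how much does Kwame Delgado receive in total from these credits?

$7,581

Disability Support Credit: 3% of the $264,800 excess over $132,800 is $7,944; credit = $9,050 − $7,944 = $1,106.
Energy Efficiency Rebate: income exceeds $281,200 by $116,400 → 78 increments × $48 = $3,744 ≥ base, so the credit is $0.
Working Family Credit: $397,600 is below the $410,000 cutoff, so the full $6,475 applies.
Total: $1,106 + $0 + $6,475 = $7,581.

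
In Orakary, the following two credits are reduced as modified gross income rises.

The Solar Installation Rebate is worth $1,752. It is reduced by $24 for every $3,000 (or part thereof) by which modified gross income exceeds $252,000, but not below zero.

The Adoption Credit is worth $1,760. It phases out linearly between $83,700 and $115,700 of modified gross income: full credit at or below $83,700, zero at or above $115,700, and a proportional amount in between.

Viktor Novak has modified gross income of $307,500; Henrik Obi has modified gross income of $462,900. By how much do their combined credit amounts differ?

Viktor ($307,500): Solar Installation Rebate: income exceeds $252,000 by $55,500, which is 19 full-or-partial $3,000 increments; reduction = 19 × $24 = $456, leaving $1,296. Adoption Credit: $307,500 is at or above $115,700, so the credit is $0. total $1,296 + $0 = $1,296
Henrik ($462,900): Solar Installation Rebate: income exceeds $252,000 by $210,900, which is 71 full-or-partial $3,000 increments; reduction = 71 × $24 = $1,704, leaving $48. Adoption Credit: $462,900 is at or above $115,700, so the credit is $0. total $48 + $0 = $48
Difference: |$1,296 − $48| = $1,248.

$1,248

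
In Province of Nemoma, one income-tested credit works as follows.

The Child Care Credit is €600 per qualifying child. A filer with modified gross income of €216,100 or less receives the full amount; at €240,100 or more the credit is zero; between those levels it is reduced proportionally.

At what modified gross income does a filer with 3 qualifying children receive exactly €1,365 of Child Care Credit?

Full credit = 3 × €600 = €1,800.
€1,365 is 1,365/1,800 of the full €1,800, so 435/1,800 of the €24,000 range has been used: income = €216,100 + €24,000 × 435/1,800 = €221,900.

€221,900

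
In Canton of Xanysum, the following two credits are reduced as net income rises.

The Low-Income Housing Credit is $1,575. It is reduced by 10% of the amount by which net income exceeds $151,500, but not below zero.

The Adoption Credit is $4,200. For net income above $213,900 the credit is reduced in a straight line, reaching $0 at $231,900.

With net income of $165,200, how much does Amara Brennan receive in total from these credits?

$4,405

Low-Income Housing Credit: 10% of the $13,700 excess over $151,500 is $1,370; credit = $1,575 − $1,370 = $205.
Adoption Credit: $165,200 is at or below the $213,900 threshold, so the full $4,200 applies.
Total: $205 + $4,200 = $4,405.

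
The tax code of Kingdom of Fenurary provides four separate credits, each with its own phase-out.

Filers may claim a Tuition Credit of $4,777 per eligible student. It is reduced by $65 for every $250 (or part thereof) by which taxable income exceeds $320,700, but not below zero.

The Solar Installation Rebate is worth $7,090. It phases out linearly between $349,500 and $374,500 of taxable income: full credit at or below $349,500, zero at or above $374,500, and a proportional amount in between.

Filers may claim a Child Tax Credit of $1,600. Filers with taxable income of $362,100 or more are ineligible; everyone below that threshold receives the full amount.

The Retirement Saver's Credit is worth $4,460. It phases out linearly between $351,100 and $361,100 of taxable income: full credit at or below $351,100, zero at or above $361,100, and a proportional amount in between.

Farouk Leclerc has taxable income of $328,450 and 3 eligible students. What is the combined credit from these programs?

Tuition Credit: base = 3 × $4,777 = $14,331. income exceeds $320,700 by $7,750, which is 31 full-or-partial $250 increments; reduction = 31 × $65 = $2,015, leaving $12,316.
Solar Installation Rebate: $328,450 is at or below the $349,500 threshold, so the full $7,090 applies.
Child Tax Credit: $328,450 is below the $362,100 cutoff, so the full $1,600 applies.
Retirement Saver's Credit: $328,450 is at or below the $351,100 threshold, so the full $4,460 applies.
Total: $12,316 + $7,090 + $1,600 + $4,460 = $25,466.

$25,466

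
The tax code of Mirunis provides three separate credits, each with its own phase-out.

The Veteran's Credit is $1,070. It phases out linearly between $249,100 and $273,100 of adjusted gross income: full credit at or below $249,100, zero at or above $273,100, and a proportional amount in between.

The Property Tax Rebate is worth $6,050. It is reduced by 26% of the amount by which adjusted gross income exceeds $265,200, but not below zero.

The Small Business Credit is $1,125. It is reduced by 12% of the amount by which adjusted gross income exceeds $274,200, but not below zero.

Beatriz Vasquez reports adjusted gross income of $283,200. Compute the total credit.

Veteran's Credit: $283,200 is at or above $273,100, so the credit is $0.
Property Tax Rebate: 26% of the $18,000 excess over $265,200 is $4,680; credit = $6,050 − $4,680 = $1,370.
Small Business Credit: 12% of the $9,000 excess over $274,200 is $1,080; credit = $1,125 − $1,080 = $45.
Total: $0 + $1,370 + $45 = $1,415.

$1,415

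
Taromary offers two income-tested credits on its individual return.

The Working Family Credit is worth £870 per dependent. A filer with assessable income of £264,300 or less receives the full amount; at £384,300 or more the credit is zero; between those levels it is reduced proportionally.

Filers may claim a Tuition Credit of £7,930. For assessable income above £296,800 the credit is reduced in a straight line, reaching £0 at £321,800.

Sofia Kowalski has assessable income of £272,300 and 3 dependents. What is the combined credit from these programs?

Working Family Credit: base = 3 × £870 = £2,610. £272,300 is £8,000 into a £120,000 phase-out range, leaving 112,000/120,000 of the credit: £2,610 × 112,000/120,000 = £2,436.
Tuition Credit: £272,300 is at or below the £296,800 threshold, so the full £7,930 applies.
Total: £2,436 + £7,930 = £10,366.

£10,366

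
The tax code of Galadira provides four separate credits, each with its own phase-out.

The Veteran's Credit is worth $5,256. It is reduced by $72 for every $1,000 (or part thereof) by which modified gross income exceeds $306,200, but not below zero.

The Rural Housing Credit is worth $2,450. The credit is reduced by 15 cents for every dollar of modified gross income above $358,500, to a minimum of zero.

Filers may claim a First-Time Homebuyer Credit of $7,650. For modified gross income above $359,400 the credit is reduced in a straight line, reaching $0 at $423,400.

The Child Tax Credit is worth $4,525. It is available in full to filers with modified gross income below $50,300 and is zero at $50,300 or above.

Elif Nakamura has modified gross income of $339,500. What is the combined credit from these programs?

$12,908

Veteran's Credit: income exceeds $306,200 by $33,300, which is 34 full-or-partial $1,000 increments; reduction = 34 × $72 = $2,448, leaving $2,808.
Rural Housing Credit: $339,500 is at or below the $358,500 threshold, so the full $2,450 applies.
First-Time Homebuyer Credit: $339,500 is at or below the $359,400 threshold, so the full $7,650 applies.
Child Tax Credit: $339,500 meets or exceeds the $50,300 cutoff, so the credit is $0.
Total: $2,808 + $2,450 + $7,650 + $0 = $12,908.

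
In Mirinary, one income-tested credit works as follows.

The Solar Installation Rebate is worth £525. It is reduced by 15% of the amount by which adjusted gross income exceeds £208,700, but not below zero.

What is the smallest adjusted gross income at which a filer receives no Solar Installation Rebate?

£212,200

The credit falls by 15% of each pound above £208,700, so it reaches zero when the excess is £525 / 15% = £3,500: income = £208,700 + £3,500 = £212,200.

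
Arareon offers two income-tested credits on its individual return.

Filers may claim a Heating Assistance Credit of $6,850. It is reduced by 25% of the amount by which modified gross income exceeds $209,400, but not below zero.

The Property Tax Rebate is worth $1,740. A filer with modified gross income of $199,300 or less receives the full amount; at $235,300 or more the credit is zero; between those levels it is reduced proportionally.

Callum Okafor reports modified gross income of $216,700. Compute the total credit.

Heating Assistance Credit: 25% of the $7,300 excess over $209,400 is $1,825; credit = $6,850 − $1,825 = $5,025.
Property Tax Rebate: $216,700 is $17,400 into a $36,000 phase-out range, leaving 18,600/36,000 of the credit: $1,740 × 18,600/36,000 = $899.
Total: $5,025 + $899 = $5,924.

$5,924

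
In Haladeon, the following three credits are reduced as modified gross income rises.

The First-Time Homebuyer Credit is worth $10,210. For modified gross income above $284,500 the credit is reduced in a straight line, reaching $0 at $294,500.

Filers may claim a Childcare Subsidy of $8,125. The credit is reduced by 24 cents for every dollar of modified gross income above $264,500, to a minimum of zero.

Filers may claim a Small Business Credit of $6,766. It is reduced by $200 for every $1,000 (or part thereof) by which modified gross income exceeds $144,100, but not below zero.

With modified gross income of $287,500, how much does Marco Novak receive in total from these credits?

$9,752

First-Time Homebuyer Credit: $287,500 is $3,000 into a $10,000 phase-out range, leaving 7,000/10,000 of the credit: $10,210 × 7,000/10,000 = $7,147.
Childcare Subsidy: 24% of the $23,000 excess over $264,500 is $5,520; credit = $8,125 − $5,520 = $2,605.
Small Business Credit: income exceeds $144,100 by $143,400 → 144 increments × $200 = $28,800 ≥ base, so the credit is $0.
Total: $7,147 + $2,605 + $0 = $9,752.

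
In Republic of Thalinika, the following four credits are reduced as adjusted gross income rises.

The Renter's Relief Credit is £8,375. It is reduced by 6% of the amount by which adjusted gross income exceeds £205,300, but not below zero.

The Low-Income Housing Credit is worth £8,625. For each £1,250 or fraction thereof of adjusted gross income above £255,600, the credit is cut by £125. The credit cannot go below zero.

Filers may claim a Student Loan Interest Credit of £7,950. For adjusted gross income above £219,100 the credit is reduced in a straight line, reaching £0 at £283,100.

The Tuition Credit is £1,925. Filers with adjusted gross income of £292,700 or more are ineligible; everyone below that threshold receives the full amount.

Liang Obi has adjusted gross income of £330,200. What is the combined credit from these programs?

Renter's Relief Credit: 6% of the £124,900 excess over £205,300 is £7,494; credit = £8,375 − £7,494 = £881.
Low-Income Housing Credit: income exceeds £255,600 by £74,600, which is 60 full-or-partial £1,250 increments; reduction = 60 × £125 = £7,500, leaving £1,125.
Student Loan Interest Credit: £330,200 is at or above £283,100, so the credit is £0.
Tuition Credit: £330,200 meets or exceeds the £292,700 cutoff, so the credit is £0.
Total: £881 + £1,125 + £0 + £0 = £2,006.

£2,006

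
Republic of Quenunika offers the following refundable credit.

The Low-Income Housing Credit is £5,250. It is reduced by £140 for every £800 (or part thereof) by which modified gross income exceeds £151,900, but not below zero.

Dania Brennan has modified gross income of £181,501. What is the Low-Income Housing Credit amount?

£0

Low-Income Housing Credit: income exceeds £151,900 by £29,601 → 38 increments × £140 = £5,320 ≥ base, so the credit is £0.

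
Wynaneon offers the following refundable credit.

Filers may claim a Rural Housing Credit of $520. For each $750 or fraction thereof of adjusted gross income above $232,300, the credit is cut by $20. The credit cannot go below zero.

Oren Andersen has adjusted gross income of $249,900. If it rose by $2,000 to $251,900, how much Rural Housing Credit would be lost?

$40

At $249,900 — income exceeds $232,300 by $17,600, which is 24 full-or-partial $750 increments; reduction = 24 × $20 = $480, leaving $40.
At $251,900 — income exceeds $232,300 by $19,600 → 27 increments × $20 = $540 ≥ base, so the credit is $0.
Lost: $40 − $0 = $40.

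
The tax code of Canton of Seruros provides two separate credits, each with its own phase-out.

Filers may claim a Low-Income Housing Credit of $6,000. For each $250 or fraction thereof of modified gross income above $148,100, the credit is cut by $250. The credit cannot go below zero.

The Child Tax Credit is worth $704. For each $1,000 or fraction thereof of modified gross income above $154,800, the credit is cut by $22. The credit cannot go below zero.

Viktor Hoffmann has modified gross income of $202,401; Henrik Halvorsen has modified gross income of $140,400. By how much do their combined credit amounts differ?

Viktor ($202,401): Low-Income Housing Credit: income exceeds $148,100 by $54,301 → 218 increments × $250 = $54,500 ≥ base, so the credit is $0. Child Tax Credit: income exceeds $154,800 by $47,601 → 48 increments × $22 = $1,056 ≥ base, so the credit is $0. total $0 + $0 = $0
Henrik ($140,400): Low-Income Housing Credit: $140,400 is at or below the $148,100 threshold, so the full $6,000 applies. Child Tax Credit: $140,400 is at or below the $154,800 threshold, so the full $704 applies. total $6,000 + $704 = $6,704
Difference: |$0 − $6,704| = $6,704.

$6,704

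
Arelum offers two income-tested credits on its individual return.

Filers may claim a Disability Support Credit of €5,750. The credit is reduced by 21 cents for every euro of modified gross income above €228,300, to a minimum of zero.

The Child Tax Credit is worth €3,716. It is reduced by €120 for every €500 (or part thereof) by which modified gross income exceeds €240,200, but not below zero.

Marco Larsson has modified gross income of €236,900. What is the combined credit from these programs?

€7,660

Disability Support Credit: 21% of the €8,600 excess over €228,300 is €1,806; credit = €5,750 − €1,806 = €3,944.
Child Tax Credit: €236,900 is at or below the €240,200 threshold, so the full €3,716 applies.
Total: €3,944 + €3,716 = €7,660.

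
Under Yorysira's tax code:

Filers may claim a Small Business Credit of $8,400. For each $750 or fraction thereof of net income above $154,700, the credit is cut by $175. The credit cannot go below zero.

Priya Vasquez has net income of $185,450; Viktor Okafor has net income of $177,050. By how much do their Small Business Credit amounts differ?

$1,925

Priya ($185,450): Small Business Credit: income exceeds $154,700 by $30,750, which is 41 full-or-partial $750 increments; reduction = 41 × $175 = $7,175, leaving $1,225.
Viktor ($177,050): Small Business Credit: income exceeds $154,700 by $22,350, which is 30 full-or-partial $750 increments; reduction = 30 × $175 = $5,250, leaving $3,150.
Difference: |$1,225 − $3,150| = $1,925.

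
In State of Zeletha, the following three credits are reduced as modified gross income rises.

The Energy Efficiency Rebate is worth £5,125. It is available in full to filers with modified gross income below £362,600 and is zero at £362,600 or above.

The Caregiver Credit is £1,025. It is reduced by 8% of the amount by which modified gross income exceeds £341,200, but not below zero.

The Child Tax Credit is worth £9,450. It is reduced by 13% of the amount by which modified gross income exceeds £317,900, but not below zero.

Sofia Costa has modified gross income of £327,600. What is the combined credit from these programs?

Energy Efficiency Rebate: £327,600 is below the £362,600 cutoff, so the full £5,125 applies.
Caregiver Credit: £327,600 is at or below the £341,200 threshold, so the full £1,025 applies.
Child Tax Credit: 13% of the £9,700 excess over £317,900 is £1,261; credit = £9,450 − £1,261 = £8,189.
Total: £5,125 + £1,025 + £8,189 = £14,339.

£14,339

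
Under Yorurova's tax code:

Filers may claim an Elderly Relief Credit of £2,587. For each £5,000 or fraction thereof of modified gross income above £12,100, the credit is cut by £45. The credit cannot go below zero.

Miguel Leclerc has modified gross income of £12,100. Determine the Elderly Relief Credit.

Elderly Relief Credit: £12,100 is at or below the £12,100 threshold, so the full £2,587 applies.

£2,587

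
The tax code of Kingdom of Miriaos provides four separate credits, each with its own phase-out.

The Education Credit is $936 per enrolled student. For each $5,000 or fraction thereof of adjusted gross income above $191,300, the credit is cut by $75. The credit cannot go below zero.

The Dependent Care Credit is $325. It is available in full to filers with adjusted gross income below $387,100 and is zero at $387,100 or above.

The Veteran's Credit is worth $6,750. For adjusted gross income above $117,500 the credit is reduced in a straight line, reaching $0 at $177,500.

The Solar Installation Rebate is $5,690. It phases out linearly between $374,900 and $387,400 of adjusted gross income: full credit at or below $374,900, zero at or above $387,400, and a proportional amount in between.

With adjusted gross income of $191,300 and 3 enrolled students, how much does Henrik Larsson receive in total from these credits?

Education Credit: base = 3 × $936 = $2,808. $191,300 is at or below the $191,300 threshold, so the full $2,808 applies.
Dependent Care Credit: $191,300 is below the $387,100 cutoff, so the full $325 applies.
Veteran's Credit: $191,300 is at or above $177,500, so the credit is $0.
Solar Installation Rebate: $191,300 is at or below the $374,900 threshold, so the full $5,690 applies.
Total: $2,808 + $325 + $0 + $5,690 = $8,823.

$8,823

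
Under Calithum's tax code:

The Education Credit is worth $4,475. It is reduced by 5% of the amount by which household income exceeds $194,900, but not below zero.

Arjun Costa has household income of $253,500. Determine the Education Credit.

Education Credit: 5% of the $58,600 excess over $194,900 is $2,930; credit = $4,475 − $2,930 = $1,545.

$1,545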